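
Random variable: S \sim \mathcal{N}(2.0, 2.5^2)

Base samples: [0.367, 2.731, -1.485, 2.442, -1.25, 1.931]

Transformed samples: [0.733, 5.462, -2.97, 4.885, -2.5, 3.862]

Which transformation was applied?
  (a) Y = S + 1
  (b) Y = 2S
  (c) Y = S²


Checking option (b) Y = 2S:
  S = 0.367 -> Y = 0.733 ✓
  S = 2.731 -> Y = 5.462 ✓
  S = -1.485 -> Y = -2.97 ✓
All samples match this transformation.

(b) 2S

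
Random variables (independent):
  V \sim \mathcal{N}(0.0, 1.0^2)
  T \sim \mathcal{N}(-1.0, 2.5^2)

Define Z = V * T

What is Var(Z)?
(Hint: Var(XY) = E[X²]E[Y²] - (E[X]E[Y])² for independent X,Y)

Var(XY) = E[X²]E[Y²] - (E[X]E[Y])²
E[V] = 0, Var(V) = 1
E[T] = -1, Var(T) = 6.25
E[V²] = 1 + 0² = 1
E[T²] = 6.25 + (-1)² = 7.25
Var(Z) = 1*7.25 - (0*(-1))²
= 7.25 - 0 = 7.25

7.25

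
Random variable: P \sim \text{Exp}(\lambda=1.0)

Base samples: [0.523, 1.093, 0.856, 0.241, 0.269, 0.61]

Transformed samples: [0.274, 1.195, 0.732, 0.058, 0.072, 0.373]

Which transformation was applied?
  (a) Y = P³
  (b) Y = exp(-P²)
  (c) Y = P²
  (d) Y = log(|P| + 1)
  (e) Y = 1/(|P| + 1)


Checking option (c) Y = P²:
  P = 0.523 -> Y = 0.274 ✓
  P = 1.093 -> Y = 1.195 ✓
  P = 0.856 -> Y = 0.732 ✓
All samples match this transformation.

(c) P²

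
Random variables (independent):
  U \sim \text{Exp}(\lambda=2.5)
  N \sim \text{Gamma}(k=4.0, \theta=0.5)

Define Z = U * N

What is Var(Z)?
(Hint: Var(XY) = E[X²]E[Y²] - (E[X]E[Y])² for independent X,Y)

Var(XY) = E[X²]E[Y²] - (E[X]E[Y])²
E[U] = 0.4, Var(U) = 0.16
E[N] = 2, Var(N) = 1
E[U²] = 0.16 + 0.4² = 0.32
E[N²] = 1 + 2² = 5
Var(Z) = 0.32*5 - (0.4*2)²
= 1.6 - 0.64 = 0.96

0.96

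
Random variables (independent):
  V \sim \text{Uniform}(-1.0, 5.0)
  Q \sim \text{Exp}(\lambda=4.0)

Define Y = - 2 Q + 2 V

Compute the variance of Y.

For independent RVs: Var(aX + bY) = a²Var(X) + b²Var(Y)
Var(V) = 3
Var(Q) = 0.0625
Var(Y) = 2²*3 + (-2)²*0.0625
= 4*3 + 4*0.0625 = 12.25

12.25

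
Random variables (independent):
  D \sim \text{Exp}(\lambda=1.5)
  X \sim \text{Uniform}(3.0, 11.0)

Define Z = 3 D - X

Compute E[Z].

E[Z] = 3*E[D] - 1*E[X]
E[D] = 0.66666667
E[X] = 7
E[Z] = 3*0.66666667 - 1*7 = -5

-5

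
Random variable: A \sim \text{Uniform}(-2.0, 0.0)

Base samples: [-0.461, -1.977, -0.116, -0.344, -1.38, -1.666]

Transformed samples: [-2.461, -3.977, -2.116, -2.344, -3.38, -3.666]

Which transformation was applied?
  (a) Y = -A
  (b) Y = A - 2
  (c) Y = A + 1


Checking option (b) Y = A - 2:
  A = -0.461 -> Y = -2.461 ✓
  A = -1.977 -> Y = -3.977 ✓
  A = -0.116 -> Y = -2.116 ✓
All samples match this transformation.

(b) A - 2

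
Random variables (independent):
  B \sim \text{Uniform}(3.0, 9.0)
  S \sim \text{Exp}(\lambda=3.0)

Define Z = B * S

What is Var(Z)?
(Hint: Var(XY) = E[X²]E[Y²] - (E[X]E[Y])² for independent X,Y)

Var(XY) = E[X²]E[Y²] - (E[X]E[Y])²
E[B] = 6, Var(B) = 3
E[S] = 0.33333333, Var(S) = 0.11111111
E[B²] = 3 + 6² = 39
E[S²] = 0.11111111 + 0.33333333² = 0.22222222
Var(Z) = 39*0.22222222 - (6*0.33333333)²
= 8.6666667 - 4 = 4.6666667

4.6666667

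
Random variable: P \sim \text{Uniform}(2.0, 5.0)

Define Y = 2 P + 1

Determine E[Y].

For Y = 2P + 1:
E[Y] = 2 * E[P] + 1
E[P] = (2 + 5)/2 = 3.5
E[Y] = 2 * 3.5 + 1 = 8

8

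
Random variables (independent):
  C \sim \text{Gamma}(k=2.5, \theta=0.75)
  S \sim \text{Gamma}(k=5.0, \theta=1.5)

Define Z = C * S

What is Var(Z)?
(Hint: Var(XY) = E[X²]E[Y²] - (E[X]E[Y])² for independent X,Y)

Var(XY) = E[X²]E[Y²] - (E[X]E[Y])²
E[C] = 1.875, Var(C) = 1.40625
E[S] = 7.5, Var(S) = 11.25
E[C²] = 1.40625 + 1.875² = 4.921875
E[S²] = 11.25 + 7.5² = 67.5
Var(Z) = 4.921875*67.5 - (1.875*7.5)²
= 332.22656 - 197.75391 = 134.47266

134.47266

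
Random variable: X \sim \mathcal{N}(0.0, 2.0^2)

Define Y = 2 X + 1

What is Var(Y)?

For Y = aX + b: Var(Y) = a² * Var(X)
Var(X) = 2.0^2 = 4
Var(Y) = 2² * 4 = 4 * 4 = 16

16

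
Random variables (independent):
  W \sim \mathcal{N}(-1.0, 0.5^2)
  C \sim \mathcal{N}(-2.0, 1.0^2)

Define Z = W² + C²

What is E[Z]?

E[Z] = E[W²] + E[C²]
E[W²] = Var(W) + E[W]² = 0.25 + 1 = 1.25
E[C²] = Var(C) + E[C]² = 1 + 4 = 5
E[Z] = 1.25 + 5 = 6.25

6.25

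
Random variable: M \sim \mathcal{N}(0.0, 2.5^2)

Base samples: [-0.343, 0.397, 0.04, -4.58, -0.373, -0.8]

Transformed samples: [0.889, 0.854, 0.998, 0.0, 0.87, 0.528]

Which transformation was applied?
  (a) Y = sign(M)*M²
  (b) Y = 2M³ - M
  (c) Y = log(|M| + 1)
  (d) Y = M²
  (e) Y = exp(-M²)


Checking option (e) Y = exp(-M²):
  M = -0.343 -> Y = 0.889 ✓
  M = 0.397 -> Y = 0.854 ✓
  M = 0.04 -> Y = 0.998 ✓
All samples match this transformation.

(e) exp(-M²)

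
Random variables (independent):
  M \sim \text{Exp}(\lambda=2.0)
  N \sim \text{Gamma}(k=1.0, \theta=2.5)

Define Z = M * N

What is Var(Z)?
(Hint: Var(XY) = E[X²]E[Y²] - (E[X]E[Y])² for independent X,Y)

Var(XY) = E[X²]E[Y²] - (E[X]E[Y])²
E[M] = 0.5, Var(M) = 0.25
E[N] = 2.5, Var(N) = 6.25
E[M²] = 0.25 + 0.5² = 0.5
E[N²] = 6.25 + 2.5² = 12.5
Var(Z) = 0.5*12.5 - (0.5*2.5)²
= 6.25 - 1.5625 = 4.6875

4.6875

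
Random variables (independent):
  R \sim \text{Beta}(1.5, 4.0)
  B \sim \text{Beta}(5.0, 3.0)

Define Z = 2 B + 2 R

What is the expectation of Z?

E[Z] = 2*E[R] + 2*E[B]
E[R] = 0.27272727
E[B] = 0.625
E[Z] = 2*0.27272727 + 2*0.625 = 1.7954545

1.7954545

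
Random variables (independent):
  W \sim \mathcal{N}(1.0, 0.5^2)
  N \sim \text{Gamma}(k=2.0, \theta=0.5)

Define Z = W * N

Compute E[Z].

For independent RVs: E[XY] = E[X]*E[Y]
E[W] = 1
E[N] = 1
E[Z] = 1 * 1 = 1

1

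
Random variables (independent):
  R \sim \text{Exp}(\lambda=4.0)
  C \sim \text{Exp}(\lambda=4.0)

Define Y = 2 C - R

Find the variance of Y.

For independent RVs: Var(aX + bY) = a²Var(X) + b²Var(Y)
Var(R) = 0.0625
Var(C) = 0.0625
Var(Y) = (-1)²*0.0625 + 2²*0.0625
= 1*0.0625 + 4*0.0625 = 0.3125

0.3125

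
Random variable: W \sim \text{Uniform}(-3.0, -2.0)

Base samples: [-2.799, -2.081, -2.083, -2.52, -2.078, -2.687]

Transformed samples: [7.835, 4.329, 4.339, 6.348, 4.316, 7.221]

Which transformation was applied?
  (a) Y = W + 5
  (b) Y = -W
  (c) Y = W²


Checking option (c) Y = W²:
  W = -2.799 -> Y = 7.835 ✓
  W = -2.081 -> Y = 4.329 ✓
  W = -2.083 -> Y = 4.339 ✓
All samples match this transformation.

(c) W²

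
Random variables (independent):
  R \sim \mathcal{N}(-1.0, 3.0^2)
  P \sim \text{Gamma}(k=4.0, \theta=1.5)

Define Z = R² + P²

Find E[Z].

E[Z] = E[R²] + E[P²]
E[R²] = Var(R) + E[R]² = 9 + 1 = 10
E[P²] = Var(P) + E[P]² = 9 + 36 = 45
E[Z] = 10 + 45 = 55

55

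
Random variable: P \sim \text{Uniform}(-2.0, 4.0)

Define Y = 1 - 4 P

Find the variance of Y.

For Y = aP + b: Var(Y) = a² * Var(P)
Var(P) = (4 + 2)^2/12 = 3
Var(Y) = (-4)² * 3 = 16 * 3 = 48

48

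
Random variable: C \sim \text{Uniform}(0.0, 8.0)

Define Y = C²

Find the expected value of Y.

Using E[X²] = Var(X) + (E[X])²:
E[C] = 4
Var(C) = (8 - 0)^2/12 = 5.3333333
E[C²] = 5.3333333 + 4² = 5.3333333 + 16 = 21.333333

21.333333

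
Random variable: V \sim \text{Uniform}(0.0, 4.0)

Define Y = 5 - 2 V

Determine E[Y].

For Y = -2V + 5:
E[Y] = -2 * E[V] + 5
E[V] = (0 + 4)/2 = 2
E[Y] = -2 * 2 + 5 = 1

1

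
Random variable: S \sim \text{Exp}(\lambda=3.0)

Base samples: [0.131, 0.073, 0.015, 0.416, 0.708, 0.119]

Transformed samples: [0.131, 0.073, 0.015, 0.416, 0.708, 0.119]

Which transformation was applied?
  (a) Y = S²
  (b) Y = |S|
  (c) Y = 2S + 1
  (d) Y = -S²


Checking option (b) Y = |S|:
  S = 0.131 -> Y = 0.131 ✓
  S = 0.073 -> Y = 0.073 ✓
  S = 0.015 -> Y = 0.015 ✓
All samples match this transformation.

(b) |S|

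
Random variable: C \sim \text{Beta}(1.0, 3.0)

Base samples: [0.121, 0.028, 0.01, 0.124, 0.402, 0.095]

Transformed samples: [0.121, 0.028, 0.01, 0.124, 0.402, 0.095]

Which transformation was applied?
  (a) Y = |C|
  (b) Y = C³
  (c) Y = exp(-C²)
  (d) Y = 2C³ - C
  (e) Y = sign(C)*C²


Checking option (a) Y = |C|:
  C = 0.121 -> Y = 0.121 ✓
  C = 0.028 -> Y = 0.028 ✓
  C = 0.01 -> Y = 0.01 ✓
All samples match this transformation.

(a) |C|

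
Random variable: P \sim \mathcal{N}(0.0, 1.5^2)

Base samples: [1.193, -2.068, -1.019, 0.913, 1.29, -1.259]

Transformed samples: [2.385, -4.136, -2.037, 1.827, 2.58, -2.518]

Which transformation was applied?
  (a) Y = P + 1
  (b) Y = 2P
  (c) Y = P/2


Checking option (b) Y = 2P:
  P = 1.193 -> Y = 2.385 ✓
  P = -2.068 -> Y = -4.136 ✓
  P = -1.019 -> Y = -2.037 ✓
All samples match this transformation.

(b) 2P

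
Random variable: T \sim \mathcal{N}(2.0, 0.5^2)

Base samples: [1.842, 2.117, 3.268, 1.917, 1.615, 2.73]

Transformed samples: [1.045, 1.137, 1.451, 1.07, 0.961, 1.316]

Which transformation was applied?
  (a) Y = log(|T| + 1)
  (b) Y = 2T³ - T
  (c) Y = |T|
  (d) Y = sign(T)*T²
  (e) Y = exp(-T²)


Checking option (a) Y = log(|T| + 1):
  T = 1.842 -> Y = 1.045 ✓
  T = 2.117 -> Y = 1.137 ✓
  T = 3.268 -> Y = 1.451 ✓
All samples match this transformation.

(a) log(|T| + 1)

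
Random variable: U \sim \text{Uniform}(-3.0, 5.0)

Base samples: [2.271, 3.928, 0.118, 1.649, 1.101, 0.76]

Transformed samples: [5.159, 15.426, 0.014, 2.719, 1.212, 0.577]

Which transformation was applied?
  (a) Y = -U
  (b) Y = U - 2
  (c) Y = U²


Checking option (c) Y = U²:
  U = 2.271 -> Y = 5.159 ✓
  U = 3.928 -> Y = 15.426 ✓
  U = 0.118 -> Y = 0.014 ✓
All samples match this transformation.

(c) U²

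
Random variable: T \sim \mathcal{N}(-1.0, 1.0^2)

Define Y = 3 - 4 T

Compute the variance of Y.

For Y = aT + b: Var(Y) = a² * Var(T)
Var(T) = 1.0^2 = 1
Var(Y) = (-4)² * 1 = 16 * 1 = 16

16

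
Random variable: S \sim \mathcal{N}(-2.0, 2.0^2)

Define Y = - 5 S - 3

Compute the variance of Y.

For Y = aS + b: Var(Y) = a² * Var(S)
Var(S) = 2.0^2 = 4
Var(Y) = (-5)² * 4 = 25 * 4 = 100

100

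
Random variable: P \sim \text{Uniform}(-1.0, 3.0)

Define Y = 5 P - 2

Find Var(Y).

For Y = aP + b: Var(Y) = a² * Var(P)
Var(P) = (3 + 1)^2/12 = 1.3333333
Var(Y) = 5² * 1.3333333 = 25 * 1.3333333 = 33.333333

33.333333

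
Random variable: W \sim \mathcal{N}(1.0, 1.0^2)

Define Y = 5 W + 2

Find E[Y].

For Y = 5W + 2:
E[Y] = 5 * E[W] + 2
E[W] = 1.0 = 1
E[Y] = 5 * 1 + 2 = 7

7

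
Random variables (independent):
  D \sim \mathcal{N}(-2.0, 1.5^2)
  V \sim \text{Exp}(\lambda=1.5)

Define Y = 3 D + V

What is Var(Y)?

For independent RVs: Var(aX + bY) = a²Var(X) + b²Var(Y)
Var(D) = 2.25
Var(V) = 0.44444444
Var(Y) = 3²*2.25 + 1²*0.44444444
= 9*2.25 + 1*0.44444444 = 20.694444

20.694444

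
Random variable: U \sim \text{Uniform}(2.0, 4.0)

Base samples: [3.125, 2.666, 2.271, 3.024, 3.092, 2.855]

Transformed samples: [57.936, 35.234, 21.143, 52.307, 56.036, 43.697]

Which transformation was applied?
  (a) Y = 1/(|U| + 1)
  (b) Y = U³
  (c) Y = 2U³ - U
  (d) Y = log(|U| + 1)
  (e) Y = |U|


Checking option (c) Y = 2U³ - U:
  U = 3.125 -> Y = 57.936 ✓
  U = 2.666 -> Y = 35.234 ✓
  U = 2.271 -> Y = 21.143 ✓
All samples match this transformation.

(c) 2U³ - U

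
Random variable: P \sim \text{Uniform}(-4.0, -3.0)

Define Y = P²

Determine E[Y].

E[P²] = Var(P) + (E[P])² = 0.083333333 + 12.25 = 12.333333

12.333333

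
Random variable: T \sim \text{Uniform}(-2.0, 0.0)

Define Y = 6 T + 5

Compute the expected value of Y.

For Y = 6T + 5:
E[Y] = 6 * E[T] + 5
E[T] = (-2 + 0)/2 = -1
E[Y] = 6 * (-1) + 5 = -1

-1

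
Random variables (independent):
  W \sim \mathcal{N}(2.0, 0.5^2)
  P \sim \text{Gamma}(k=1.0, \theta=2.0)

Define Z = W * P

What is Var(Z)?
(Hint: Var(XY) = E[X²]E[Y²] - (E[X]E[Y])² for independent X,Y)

Var(XY) = E[X²]E[Y²] - (E[X]E[Y])²
E[W] = 2, Var(W) = 0.25
E[P] = 2, Var(P) = 4
E[W²] = 0.25 + 2² = 4.25
E[P²] = 4 + 2² = 8
Var(Z) = 4.25*8 - (2*2)²
= 34 - 16 = 18

18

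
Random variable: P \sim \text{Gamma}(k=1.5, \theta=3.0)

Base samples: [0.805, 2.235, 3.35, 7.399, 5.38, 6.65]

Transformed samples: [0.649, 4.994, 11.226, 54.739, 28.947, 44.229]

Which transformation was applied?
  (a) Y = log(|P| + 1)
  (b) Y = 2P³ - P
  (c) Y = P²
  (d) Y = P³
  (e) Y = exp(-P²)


Checking option (c) Y = P²:
  P = 0.805 -> Y = 0.649 ✓
  P = 2.235 -> Y = 4.994 ✓
  P = 3.35 -> Y = 11.226 ✓
All samples match this transformation.

(c) P²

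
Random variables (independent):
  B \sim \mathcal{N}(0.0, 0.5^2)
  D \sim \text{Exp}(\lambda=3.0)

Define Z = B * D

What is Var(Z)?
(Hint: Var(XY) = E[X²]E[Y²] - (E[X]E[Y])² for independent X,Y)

Var(XY) = E[X²]E[Y²] - (E[X]E[Y])²
E[B] = 0, Var(B) = 0.25
E[D] = 0.33333333, Var(D) = 0.11111111
E[B²] = 0.25 + 0² = 0.25
E[D²] = 0.11111111 + 0.33333333² = 0.22222222
Var(Z) = 0.25*0.22222222 - (0*0.33333333)²
= 0.055555556 - 0 = 0.055555556

0.055555556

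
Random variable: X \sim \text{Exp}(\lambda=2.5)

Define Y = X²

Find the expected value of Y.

Using E[X²] = Var(X) + (E[X])²:
E[X] = 0.4
Var(X) = 1/2.5^2 = 0.16
E[X²] = 0.16 + 0.4² = 0.16 + 0.16 = 0.32

0.32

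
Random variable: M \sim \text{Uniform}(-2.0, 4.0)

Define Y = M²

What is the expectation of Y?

Using E[X²] = Var(X) + (E[X])²:
E[M] = 1
Var(M) = (4 + 2)^2/12 = 3
E[M²] = 3 + 1² = 3 + 1 = 4

4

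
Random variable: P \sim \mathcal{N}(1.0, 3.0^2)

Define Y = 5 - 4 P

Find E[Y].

For Y = -4P + 5:
E[Y] = -4 * E[P] + 5
E[P] = 1.0 = 1
E[Y] = -4 * 1 + 5 = 1

1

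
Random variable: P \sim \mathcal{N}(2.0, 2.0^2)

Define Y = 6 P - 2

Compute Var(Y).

For Y = aP + b: Var(Y) = a² * Var(P)
Var(P) = 2.0^2 = 4
Var(Y) = 6² * 4 = 36 * 4 = 144

144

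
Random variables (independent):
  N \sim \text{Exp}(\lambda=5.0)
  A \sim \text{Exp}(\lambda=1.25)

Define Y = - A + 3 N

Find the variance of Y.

For independent RVs: Var(aX + bY) = a²Var(X) + b²Var(Y)
Var(N) = 0.04
Var(A) = 0.64
Var(Y) = 3²*0.04 + (-1)²*0.64
= 9*0.04 + 1*0.64 = 1

1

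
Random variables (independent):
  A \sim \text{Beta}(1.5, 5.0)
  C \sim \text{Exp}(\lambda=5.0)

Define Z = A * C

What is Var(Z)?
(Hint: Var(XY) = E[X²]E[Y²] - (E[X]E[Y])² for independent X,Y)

Var(XY) = E[X²]E[Y²] - (E[X]E[Y])²
E[A] = 0.23076923, Var(A) = 0.023668639
E[C] = 0.2, Var(C) = 0.04
E[A²] = 0.023668639 + 0.23076923² = 0.076923077
E[C²] = 0.04 + 0.2² = 0.08
Var(Z) = 0.076923077*0.08 - (0.23076923*0.2)²
= 0.0061538462 - 0.0021301775 = 0.0040236686

0.0040236686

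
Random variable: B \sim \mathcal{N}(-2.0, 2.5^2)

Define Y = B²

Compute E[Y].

E[B²] = Var(B) + (E[B])² = 6.25 + 4 = 10.25

10.25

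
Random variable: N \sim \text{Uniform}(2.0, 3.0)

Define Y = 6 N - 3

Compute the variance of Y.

For Y = aN + b: Var(Y) = a² * Var(N)
Var(N) = (3 - 2)^2/12 = 0.083333333
Var(Y) = 6² * 0.083333333 = 36 * 0.083333333 = 3

3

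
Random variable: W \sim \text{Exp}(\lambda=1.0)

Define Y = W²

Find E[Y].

E[W²] = Var(W) + (E[W])² = 1 + 1 = 2

2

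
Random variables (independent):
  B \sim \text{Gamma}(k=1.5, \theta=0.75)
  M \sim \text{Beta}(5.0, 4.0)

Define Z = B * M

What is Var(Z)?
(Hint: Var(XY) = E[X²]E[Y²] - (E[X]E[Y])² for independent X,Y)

Var(XY) = E[X²]E[Y²] - (E[X]E[Y])²
E[B] = 1.125, Var(B) = 0.84375
E[M] = 0.55555556, Var(M) = 0.024691358
E[B²] = 0.84375 + 1.125² = 2.109375
E[M²] = 0.024691358 + 0.55555556² = 0.33333333
Var(Z) = 2.109375*0.33333333 - (1.125*0.55555556)²
= 0.703125 - 0.390625 = 0.3125

0.3125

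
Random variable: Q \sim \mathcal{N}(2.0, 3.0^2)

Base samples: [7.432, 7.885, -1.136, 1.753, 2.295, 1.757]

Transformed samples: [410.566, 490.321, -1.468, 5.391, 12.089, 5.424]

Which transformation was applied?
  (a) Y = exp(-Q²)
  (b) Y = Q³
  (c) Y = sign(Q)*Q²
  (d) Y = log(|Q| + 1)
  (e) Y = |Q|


Checking option (b) Y = Q³:
  Q = 7.432 -> Y = 410.566 ✓
  Q = 7.885 -> Y = 490.321 ✓
  Q = -1.136 -> Y = -1.468 ✓
All samples match this transformation.

(b) Q³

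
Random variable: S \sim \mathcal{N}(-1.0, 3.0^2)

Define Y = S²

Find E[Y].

Using E[X²] = Var(X) + (E[X])²:
E[S] = -1
Var(S) = 3.0^2 = 9
E[S²] = 9 + (-1)² = 9 + 1 = 10

10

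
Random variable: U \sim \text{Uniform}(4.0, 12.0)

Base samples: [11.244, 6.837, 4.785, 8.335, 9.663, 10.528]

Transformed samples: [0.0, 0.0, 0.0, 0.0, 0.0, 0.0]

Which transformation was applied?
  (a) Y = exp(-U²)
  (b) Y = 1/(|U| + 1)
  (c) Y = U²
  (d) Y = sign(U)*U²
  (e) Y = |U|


Checking option (a) Y = exp(-U²):
  U = 11.244 -> Y = 0.0 ✓
  U = 6.837 -> Y = 0.0 ✓
  U = 4.785 -> Y = 0.0 ✓
All samples match this transformation.

(a) exp(-U²)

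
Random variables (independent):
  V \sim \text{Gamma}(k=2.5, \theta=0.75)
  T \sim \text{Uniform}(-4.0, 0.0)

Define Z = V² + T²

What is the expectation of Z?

E[Z] = E[V²] + E[T²]
E[V²] = Var(V) + E[V]² = 1.40625 + 3.515625 = 4.921875
E[T²] = Var(T) + E[T]² = 1.3333333 + 4 = 5.3333333
E[Z] = 4.921875 + 5.3333333 = 10.255208

10.255208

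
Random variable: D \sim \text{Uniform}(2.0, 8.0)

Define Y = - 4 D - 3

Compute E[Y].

For Y = -4D - 3:
E[Y] = -4 * E[D] - 3
E[D] = (2 + 8)/2 = 5
E[Y] = -4 * 5 - 3 = -23

-23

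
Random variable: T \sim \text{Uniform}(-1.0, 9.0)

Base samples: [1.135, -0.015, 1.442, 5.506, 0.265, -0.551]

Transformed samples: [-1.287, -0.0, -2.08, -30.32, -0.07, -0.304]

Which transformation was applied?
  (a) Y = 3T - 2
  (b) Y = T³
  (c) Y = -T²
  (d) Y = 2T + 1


Checking option (c) Y = -T²:
  T = 1.135 -> Y = -1.287 ✓
  T = -0.015 -> Y = -0.0 ✓
  T = 1.442 -> Y = -2.08 ✓
All samples match this transformation.

(c) -T²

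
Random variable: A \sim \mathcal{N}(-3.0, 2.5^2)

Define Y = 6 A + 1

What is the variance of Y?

For Y = aA + b: Var(Y) = a² * Var(A)
Var(A) = 2.5^2 = 6.25
Var(Y) = 6² * 6.25 = 36 * 6.25 = 225

225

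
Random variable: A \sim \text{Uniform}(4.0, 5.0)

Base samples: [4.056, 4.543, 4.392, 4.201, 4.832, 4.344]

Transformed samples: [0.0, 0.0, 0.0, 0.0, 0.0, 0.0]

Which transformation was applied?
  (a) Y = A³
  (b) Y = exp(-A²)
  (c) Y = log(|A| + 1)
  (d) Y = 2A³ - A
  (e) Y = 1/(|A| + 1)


Checking option (b) Y = exp(-A²):
  A = 4.056 -> Y = 0.0 ✓
  A = 4.543 -> Y = 0.0 ✓
  A = 4.392 -> Y = 0.0 ✓
All samples match this transformation.

(b) exp(-A²)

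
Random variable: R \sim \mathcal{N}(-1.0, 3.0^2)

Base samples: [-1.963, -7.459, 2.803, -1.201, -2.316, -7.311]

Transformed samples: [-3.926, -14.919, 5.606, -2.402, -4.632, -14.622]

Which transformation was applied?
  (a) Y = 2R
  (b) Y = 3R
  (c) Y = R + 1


Checking option (a) Y = 2R:
  R = -1.963 -> Y = -3.926 ✓
  R = -7.459 -> Y = -14.919 ✓
  R = 2.803 -> Y = 5.606 ✓
All samples match this transformation.

(a) 2R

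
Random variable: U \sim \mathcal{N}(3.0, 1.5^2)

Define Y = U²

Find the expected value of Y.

E[U²] = Var(U) + (E[U])² = 2.25 + 9 = 11.25

11.25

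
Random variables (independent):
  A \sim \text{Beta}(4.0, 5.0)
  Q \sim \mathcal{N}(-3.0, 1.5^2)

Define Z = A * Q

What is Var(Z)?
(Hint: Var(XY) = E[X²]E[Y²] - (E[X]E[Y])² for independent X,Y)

Var(XY) = E[X²]E[Y²] - (E[X]E[Y])²
E[A] = 0.44444444, Var(A) = 0.024691358
E[Q] = -3, Var(Q) = 2.25
E[A²] = 0.024691358 + 0.44444444² = 0.22222222
E[Q²] = 2.25 + (-3)² = 11.25
Var(Z) = 0.22222222*11.25 - (0.44444444*(-3))²
= 2.5 - 1.7777778 = 0.72222222

0.72222222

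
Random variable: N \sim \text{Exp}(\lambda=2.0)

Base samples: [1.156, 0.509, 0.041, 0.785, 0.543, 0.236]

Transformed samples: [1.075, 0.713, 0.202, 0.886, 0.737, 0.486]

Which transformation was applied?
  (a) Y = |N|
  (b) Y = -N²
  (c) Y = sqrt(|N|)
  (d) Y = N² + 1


Checking option (c) Y = sqrt(|N|):
  N = 1.156 -> Y = 1.075 ✓
  N = 0.509 -> Y = 0.713 ✓
  N = 0.041 -> Y = 0.202 ✓
All samples match this transformation.

(c) sqrt(|N|)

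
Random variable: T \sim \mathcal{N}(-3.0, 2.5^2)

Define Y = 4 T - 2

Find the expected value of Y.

For Y = 4T - 2:
E[Y] = 4 * E[T] - 2
E[T] = -3.0 = -3
E[Y] = 4 * (-3) - 2 = -14

-14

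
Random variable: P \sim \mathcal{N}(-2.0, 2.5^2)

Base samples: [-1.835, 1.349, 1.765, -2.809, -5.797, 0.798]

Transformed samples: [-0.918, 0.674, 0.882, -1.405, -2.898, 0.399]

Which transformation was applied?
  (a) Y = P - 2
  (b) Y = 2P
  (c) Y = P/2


Checking option (c) Y = P/2:
  P = -1.835 -> Y = -0.918 ✓
  P = 1.349 -> Y = 0.674 ✓
  P = 1.765 -> Y = 0.882 ✓
All samples match this transformation.

(c) P/2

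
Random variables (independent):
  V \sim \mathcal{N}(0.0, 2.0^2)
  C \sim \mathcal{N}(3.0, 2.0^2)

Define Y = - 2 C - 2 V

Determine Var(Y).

For independent RVs: Var(aX + bY) = a²Var(X) + b²Var(Y)
Var(V) = 4
Var(C) = 4
Var(Y) = (-2)²*4 + (-2)²*4
= 4*4 + 4*4 = 32

32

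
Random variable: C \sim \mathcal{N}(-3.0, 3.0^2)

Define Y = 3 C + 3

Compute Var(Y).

For Y = aC + b: Var(Y) = a² * Var(C)
Var(C) = 3.0^2 = 9
Var(Y) = 3² * 9 = 9 * 9 = 81

81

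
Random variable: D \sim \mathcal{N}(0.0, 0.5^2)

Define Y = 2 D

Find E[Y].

For Y = 2D:
E[Y] = 2 * E[D]
E[D] = 0.0 = 0
E[Y] = 2 * 0 = 0

0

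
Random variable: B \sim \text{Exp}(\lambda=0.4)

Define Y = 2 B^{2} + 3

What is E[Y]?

E[Y] = 2*E[B²] + 3
E[B] = 2.5
E[B²] = Var(B) + (E[B])² = 6.25 + 6.25 = 12.5
E[Y] = 2*12.5 + 3 = 28

28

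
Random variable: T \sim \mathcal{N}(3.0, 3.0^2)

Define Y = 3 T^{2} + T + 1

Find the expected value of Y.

E[Y] = 3*E[T²] + 1*E[T] + 1
E[T] = 3
E[T²] = Var(T) + (E[T])² = 9 + 9 = 18
E[Y] = 3*18 + 1*3 + 1 = 58

58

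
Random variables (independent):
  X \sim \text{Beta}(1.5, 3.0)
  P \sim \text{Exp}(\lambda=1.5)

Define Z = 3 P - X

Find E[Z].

E[Z] = -1*E[X] + 3*E[P]
E[X] = 0.33333333
E[P] = 0.66666667
E[Z] = -1*0.33333333 + 3*0.66666667 = 1.6666667

1.6666667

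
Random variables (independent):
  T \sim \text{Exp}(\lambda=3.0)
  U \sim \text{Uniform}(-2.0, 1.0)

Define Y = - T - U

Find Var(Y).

For independent RVs: Var(aX + bY) = a²Var(X) + b²Var(Y)
Var(T) = 0.11111111
Var(U) = 0.75
Var(Y) = (-1)²*0.11111111 + (-1)²*0.75
= 1*0.11111111 + 1*0.75 = 0.86111111

0.86111111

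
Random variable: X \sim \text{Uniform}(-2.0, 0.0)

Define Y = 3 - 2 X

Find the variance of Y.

For Y = aX + b: Var(Y) = a² * Var(X)
Var(X) = (0 + 2)^2/12 = 0.33333333
Var(Y) = (-2)² * 0.33333333 = 4 * 0.33333333 = 1.3333333

1.3333333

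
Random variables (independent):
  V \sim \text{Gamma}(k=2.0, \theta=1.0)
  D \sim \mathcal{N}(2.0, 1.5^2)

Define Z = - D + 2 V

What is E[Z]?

E[Z] = 2*E[V] - 1*E[D]
E[V] = 2
E[D] = 2
E[Z] = 2*2 - 1*2 = 2

2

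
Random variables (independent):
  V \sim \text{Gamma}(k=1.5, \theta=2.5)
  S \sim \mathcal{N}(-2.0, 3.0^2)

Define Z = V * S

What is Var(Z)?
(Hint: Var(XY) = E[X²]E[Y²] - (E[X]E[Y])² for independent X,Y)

Var(XY) = E[X²]E[Y²] - (E[X]E[Y])²
E[V] = 3.75, Var(V) = 9.375
E[S] = -2, Var(S) = 9
E[V²] = 9.375 + 3.75² = 23.4375
E[S²] = 9 + (-2)² = 13
Var(Z) = 23.4375*13 - (3.75*(-2))²
= 304.6875 - 56.25 = 248.4375

248.4375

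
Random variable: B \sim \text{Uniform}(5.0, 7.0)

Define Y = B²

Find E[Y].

E[B²] = Var(B) + (E[B])² = 0.33333333 + 36 = 36.333333

36.333333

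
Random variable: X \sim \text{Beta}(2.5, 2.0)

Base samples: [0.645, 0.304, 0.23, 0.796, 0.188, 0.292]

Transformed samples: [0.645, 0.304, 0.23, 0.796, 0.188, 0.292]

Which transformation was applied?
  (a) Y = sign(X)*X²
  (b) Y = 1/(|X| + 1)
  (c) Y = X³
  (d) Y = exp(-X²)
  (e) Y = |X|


Checking option (e) Y = |X|:
  X = 0.645 -> Y = 0.645 ✓
  X = 0.304 -> Y = 0.304 ✓
  X = 0.23 -> Y = 0.23 ✓
All samples match this transformation.

(e) |X|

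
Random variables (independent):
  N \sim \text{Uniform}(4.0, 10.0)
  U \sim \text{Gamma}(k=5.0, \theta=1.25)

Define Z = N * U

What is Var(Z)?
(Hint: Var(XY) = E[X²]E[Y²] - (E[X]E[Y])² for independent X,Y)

Var(XY) = E[X²]E[Y²] - (E[X]E[Y])²
E[N] = 7, Var(N) = 3
E[U] = 6.25, Var(U) = 7.8125
E[N²] = 3 + 7² = 52
E[U²] = 7.8125 + 6.25² = 46.875
Var(Z) = 52*46.875 - (7*6.25)²
= 2437.5 - 1914.0625 = 523.4375

523.4375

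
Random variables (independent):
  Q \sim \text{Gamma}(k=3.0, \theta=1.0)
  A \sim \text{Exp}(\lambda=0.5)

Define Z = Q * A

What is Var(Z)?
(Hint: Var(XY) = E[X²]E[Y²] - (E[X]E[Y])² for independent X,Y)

Var(XY) = E[X²]E[Y²] - (E[X]E[Y])²
E[Q] = 3, Var(Q) = 3
E[A] = 2, Var(A) = 4
E[Q²] = 3 + 3² = 12
E[A²] = 4 + 2² = 8
Var(Z) = 12*8 - (3*2)²
= 96 - 36 = 60

60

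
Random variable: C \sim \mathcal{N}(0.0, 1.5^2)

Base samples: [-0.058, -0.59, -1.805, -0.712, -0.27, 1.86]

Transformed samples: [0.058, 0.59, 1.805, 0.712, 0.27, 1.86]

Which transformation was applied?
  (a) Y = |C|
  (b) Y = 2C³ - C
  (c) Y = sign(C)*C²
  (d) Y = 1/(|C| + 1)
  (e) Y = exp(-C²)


Checking option (a) Y = |C|:
  C = -0.058 -> Y = 0.058 ✓
  C = -0.59 -> Y = 0.59 ✓
  C = -1.805 -> Y = 1.805 ✓
All samples match this transformation.

(a) |C|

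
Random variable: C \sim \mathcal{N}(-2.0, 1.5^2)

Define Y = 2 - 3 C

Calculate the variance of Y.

For Y = aC + b: Var(Y) = a² * Var(C)
Var(C) = 1.5^2 = 2.25
Var(Y) = (-3)² * 2.25 = 9 * 2.25 = 20.25

20.25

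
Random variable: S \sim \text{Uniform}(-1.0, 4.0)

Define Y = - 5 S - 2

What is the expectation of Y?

For Y = -5S - 2:
E[Y] = -5 * E[S] - 2
E[S] = (-1 + 4)/2 = 1.5
E[Y] = -5 * 1.5 - 2 = -9.5

-9.5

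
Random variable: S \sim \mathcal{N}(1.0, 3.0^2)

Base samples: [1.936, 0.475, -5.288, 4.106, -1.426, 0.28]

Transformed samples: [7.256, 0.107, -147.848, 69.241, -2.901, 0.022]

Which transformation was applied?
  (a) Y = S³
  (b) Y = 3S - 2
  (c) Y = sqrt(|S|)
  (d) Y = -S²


Checking option (a) Y = S³:
  S = 1.936 -> Y = 7.256 ✓
  S = 0.475 -> Y = 0.107 ✓
  S = -5.288 -> Y = -147.848 ✓
All samples match this transformation.

(a) S³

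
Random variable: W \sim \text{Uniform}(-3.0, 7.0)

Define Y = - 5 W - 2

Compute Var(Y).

For Y = aW + b: Var(Y) = a² * Var(W)
Var(W) = (7 + 3)^2/12 = 8.3333333
Var(Y) = (-5)² * 8.3333333 = 25 * 8.3333333 = 208.33333

208.33333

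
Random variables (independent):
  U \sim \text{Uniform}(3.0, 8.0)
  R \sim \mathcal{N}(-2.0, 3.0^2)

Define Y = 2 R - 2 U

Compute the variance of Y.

For independent RVs: Var(aX + bY) = a²Var(X) + b²Var(Y)
Var(U) = 2.0833333
Var(R) = 9
Var(Y) = (-2)²*2.0833333 + 2²*9
= 4*2.0833333 + 4*9 = 44.333333

44.333333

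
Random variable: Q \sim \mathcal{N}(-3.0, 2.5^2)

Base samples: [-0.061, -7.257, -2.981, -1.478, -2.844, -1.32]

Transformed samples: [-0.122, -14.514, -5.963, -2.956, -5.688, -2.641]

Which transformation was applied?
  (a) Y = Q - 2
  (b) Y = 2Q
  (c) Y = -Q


Checking option (b) Y = 2Q:
  Q = -0.061 -> Y = -0.122 ✓
  Q = -7.257 -> Y = -14.514 ✓
  Q = -2.981 -> Y = -5.963 ✓
All samples match this transformation.

(b) 2Q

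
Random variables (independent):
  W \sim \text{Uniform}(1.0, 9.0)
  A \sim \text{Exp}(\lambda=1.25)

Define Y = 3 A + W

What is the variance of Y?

For independent RVs: Var(aX + bY) = a²Var(X) + b²Var(Y)
Var(W) = 5.3333333
Var(A) = 0.64
Var(Y) = 1²*5.3333333 + 3²*0.64
= 1*5.3333333 + 9*0.64 = 11.093333

11.093333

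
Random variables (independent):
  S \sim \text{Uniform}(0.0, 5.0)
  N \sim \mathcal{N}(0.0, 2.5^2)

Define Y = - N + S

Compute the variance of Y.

For independent RVs: Var(aX + bY) = a²Var(X) + b²Var(Y)
Var(S) = 2.0833333
Var(N) = 6.25
Var(Y) = 1²*2.0833333 + (-1)²*6.25
= 1*2.0833333 + 1*6.25 = 8.3333333

8.3333333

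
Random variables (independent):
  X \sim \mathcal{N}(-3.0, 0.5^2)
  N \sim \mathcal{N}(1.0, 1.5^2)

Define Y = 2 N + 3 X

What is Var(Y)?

For independent RVs: Var(aX + bY) = a²Var(X) + b²Var(Y)
Var(X) = 0.25
Var(N) = 2.25
Var(Y) = 3²*0.25 + 2²*2.25
= 9*0.25 + 4*2.25 = 11.25

11.25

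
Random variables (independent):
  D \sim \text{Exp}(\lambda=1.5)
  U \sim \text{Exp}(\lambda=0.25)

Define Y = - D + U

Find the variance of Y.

For independent RVs: Var(aX + bY) = a²Var(X) + b²Var(Y)
Var(D) = 0.44444444
Var(U) = 16
Var(Y) = (-1)²*0.44444444 + 1²*16
= 1*0.44444444 + 1*16 = 16.444444

16.444444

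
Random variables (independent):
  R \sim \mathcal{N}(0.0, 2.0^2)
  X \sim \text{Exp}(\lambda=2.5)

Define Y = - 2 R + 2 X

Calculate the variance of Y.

For independent RVs: Var(aX + bY) = a²Var(X) + b²Var(Y)
Var(R) = 4
Var(X) = 0.16
Var(Y) = (-2)²*4 + 2²*0.16
= 4*4 + 4*0.16 = 16.64

16.64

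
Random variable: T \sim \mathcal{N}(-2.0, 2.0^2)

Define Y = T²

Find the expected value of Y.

Using E[X²] = Var(X) + (E[X])²:
E[T] = -2
Var(T) = 2.0^2 = 4
E[T²] = 4 + (-2)² = 4 + 4 = 8

8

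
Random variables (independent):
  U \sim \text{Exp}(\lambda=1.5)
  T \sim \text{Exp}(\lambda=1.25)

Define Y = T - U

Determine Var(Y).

For independent RVs: Var(aX + bY) = a²Var(X) + b²Var(Y)
Var(U) = 0.44444444
Var(T) = 0.64
Var(Y) = (-1)²*0.44444444 + 1²*0.64
= 1*0.44444444 + 1*0.64 = 1.0844444

1.0844444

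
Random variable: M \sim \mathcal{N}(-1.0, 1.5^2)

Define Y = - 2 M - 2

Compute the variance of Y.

For Y = aM + b: Var(Y) = a² * Var(M)
Var(M) = 1.5^2 = 2.25
Var(Y) = (-2)² * 2.25 = 4 * 2.25 = 9

9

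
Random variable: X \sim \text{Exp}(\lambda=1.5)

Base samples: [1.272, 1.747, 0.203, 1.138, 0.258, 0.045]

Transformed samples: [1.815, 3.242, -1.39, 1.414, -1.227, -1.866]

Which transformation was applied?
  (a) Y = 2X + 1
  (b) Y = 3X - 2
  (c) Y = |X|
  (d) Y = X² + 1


Checking option (b) Y = 3X - 2:
  X = 1.272 -> Y = 1.815 ✓
  X = 1.747 -> Y = 3.242 ✓
  X = 0.203 -> Y = -1.39 ✓
All samples match this transformation.

(b) 3X - 2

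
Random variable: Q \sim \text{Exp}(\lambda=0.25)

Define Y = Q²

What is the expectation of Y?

E[Q²] = Var(Q) + (E[Q])² = 16 + 16 = 32

32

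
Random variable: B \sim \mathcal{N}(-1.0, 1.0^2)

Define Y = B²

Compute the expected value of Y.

E[B²] = Var(B) + (E[B])² = 1 + 1 = 2

2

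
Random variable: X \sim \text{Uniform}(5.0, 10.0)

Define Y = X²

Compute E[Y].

Using E[X²] = Var(X) + (E[X])²:
E[X] = 7.5
Var(X) = (10 - 5)^2/12 = 2.0833333
E[X²] = 2.0833333 + 7.5² = 2.0833333 + 56.25 = 58.333333

58.333333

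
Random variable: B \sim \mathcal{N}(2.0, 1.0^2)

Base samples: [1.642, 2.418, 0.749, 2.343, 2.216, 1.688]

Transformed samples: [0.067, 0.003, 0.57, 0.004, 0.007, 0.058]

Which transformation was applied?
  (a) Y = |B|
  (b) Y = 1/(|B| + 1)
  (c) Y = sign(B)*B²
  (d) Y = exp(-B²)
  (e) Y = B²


Checking option (d) Y = exp(-B²):
  B = 1.642 -> Y = 0.067 ✓
  B = 2.418 -> Y = 0.003 ✓
  B = 0.749 -> Y = 0.57 ✓
All samples match this transformation.

(d) exp(-B²)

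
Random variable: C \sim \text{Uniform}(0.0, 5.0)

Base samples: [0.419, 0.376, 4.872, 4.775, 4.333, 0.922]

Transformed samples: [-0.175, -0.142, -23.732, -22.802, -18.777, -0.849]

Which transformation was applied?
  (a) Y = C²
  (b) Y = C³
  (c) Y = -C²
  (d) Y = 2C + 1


Checking option (c) Y = -C²:
  C = 0.419 -> Y = -0.175 ✓
  C = 0.376 -> Y = -0.142 ✓
  C = 4.872 -> Y = -23.732 ✓
All samples match this transformation.

(c) -C²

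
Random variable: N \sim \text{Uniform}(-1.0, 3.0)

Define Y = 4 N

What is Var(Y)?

For Y = aN + b: Var(Y) = a² * Var(N)
Var(N) = (3 + 1)^2/12 = 1.3333333
Var(Y) = 4² * 1.3333333 = 16 * 1.3333333 = 21.333333

21.333333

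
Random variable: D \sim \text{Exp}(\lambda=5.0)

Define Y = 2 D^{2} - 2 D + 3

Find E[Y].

E[Y] = 2*E[D²] - 2*E[D] + 3
E[D] = 0.2
E[D²] = Var(D) + (E[D])² = 0.04 + 0.04 = 0.08
E[Y] = 2*0.08 - 2*0.2 + 3 = 2.76

2.76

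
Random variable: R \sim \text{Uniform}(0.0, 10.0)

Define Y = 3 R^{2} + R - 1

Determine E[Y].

E[Y] = 3*E[R²] + 1*E[R] - 1
E[R] = 5
E[R²] = Var(R) + (E[R])² = 8.3333333 + 25 = 33.333333
E[Y] = 3*33.333333 + 1*5 - 1 = 104

104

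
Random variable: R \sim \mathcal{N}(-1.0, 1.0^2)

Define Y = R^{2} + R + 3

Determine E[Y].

E[Y] = 1*E[R²] + 1*E[R] + 3
E[R] = -1
E[R²] = Var(R) + (E[R])² = 1 + 1 = 2
E[Y] = 1*2 + 1*(-1) + 3 = 4

4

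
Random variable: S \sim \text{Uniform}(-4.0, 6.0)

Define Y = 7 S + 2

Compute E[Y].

For Y = 7S + 2:
E[Y] = 7 * E[S] + 2
E[S] = (-4 + 6)/2 = 1
E[Y] = 7 * 1 + 2 = 9

9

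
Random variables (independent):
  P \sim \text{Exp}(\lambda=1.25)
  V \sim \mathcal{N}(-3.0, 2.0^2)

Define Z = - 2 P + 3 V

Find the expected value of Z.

E[Z] = -2*E[P] + 3*E[V]
E[P] = 0.8
E[V] = -3
E[Z] = -2*0.8 + 3*(-3) = -10.6

-10.6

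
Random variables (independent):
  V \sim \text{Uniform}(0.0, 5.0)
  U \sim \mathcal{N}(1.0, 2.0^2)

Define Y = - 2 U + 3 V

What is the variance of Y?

For independent RVs: Var(aX + bY) = a²Var(X) + b²Var(Y)
Var(V) = 2.0833333
Var(U) = 4
Var(Y) = 3²*2.0833333 + (-2)²*4
= 9*2.0833333 + 4*4 = 34.75

34.75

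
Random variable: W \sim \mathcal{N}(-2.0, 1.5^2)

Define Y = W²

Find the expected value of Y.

Using E[X²] = Var(X) + (E[X])²:
E[W] = -2
Var(W) = 1.5^2 = 2.25
E[W²] = 2.25 + (-2)² = 2.25 + 4 = 6.25

6.25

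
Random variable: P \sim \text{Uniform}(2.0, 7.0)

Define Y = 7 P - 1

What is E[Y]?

For Y = 7P - 1:
E[Y] = 7 * E[P] - 1
E[P] = (2 + 7)/2 = 4.5
E[Y] = 7 * 4.5 - 1 = 30.5

30.5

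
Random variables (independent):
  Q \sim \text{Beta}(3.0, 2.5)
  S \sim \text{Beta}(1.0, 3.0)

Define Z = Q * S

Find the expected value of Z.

For independent RVs: E[XY] = E[X]*E[Y]
E[Q] = 0.54545455
E[S] = 0.25
E[Z] = 0.54545455 * 0.25 = 0.13636364

0.13636364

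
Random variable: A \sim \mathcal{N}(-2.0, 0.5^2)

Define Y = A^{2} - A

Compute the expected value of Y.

E[Y] = 1*E[A²] - 1*E[A]
E[A] = -2
E[A²] = Var(A) + (E[A])² = 0.25 + 4 = 4.25
E[Y] = 1*4.25 - 1*(-2) = 6.25

6.25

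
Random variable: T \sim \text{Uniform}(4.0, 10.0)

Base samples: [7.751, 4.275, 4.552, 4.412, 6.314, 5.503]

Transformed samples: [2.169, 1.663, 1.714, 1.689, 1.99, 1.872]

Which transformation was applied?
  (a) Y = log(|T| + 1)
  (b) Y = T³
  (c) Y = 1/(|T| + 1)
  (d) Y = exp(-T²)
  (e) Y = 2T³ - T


Checking option (a) Y = log(|T| + 1):
  T = 7.751 -> Y = 2.169 ✓
  T = 4.275 -> Y = 1.663 ✓
  T = 4.552 -> Y = 1.714 ✓
All samples match this transformation.

(a) log(|T| + 1)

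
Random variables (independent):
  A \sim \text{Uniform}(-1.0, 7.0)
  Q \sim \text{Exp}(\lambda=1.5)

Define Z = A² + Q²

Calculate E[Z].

E[Z] = E[A²] + E[Q²]
E[A²] = Var(A) + E[A]² = 5.3333333 + 9 = 14.333333
E[Q²] = Var(Q) + E[Q]² = 0.44444444 + 0.44444444 = 0.88888889
E[Z] = 14.333333 + 0.88888889 = 15.222222

15.222222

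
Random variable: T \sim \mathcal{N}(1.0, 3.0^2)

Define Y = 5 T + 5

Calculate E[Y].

For Y = 5T + 5:
E[Y] = 5 * E[T] + 5
E[T] = 1.0 = 1
E[Y] = 5 * 1 + 5 = 10

10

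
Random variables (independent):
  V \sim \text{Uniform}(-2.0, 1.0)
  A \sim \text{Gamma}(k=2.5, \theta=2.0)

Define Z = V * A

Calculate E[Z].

For independent RVs: E[XY] = E[X]*E[Y]
E[V] = -0.5
E[A] = 5
E[Z] = -0.5 * 5 = -2.5

-2.5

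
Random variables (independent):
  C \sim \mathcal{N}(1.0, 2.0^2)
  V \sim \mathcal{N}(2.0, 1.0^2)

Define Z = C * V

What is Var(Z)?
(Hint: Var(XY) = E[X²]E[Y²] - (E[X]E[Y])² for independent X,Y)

Var(XY) = E[X²]E[Y²] - (E[X]E[Y])²
E[C] = 1, Var(C) = 4
E[V] = 2, Var(V) = 1
E[C²] = 4 + 1² = 5
E[V²] = 1 + 2² = 5
Var(Z) = 5*5 - (1*2)²
= 25 - 4 = 21

21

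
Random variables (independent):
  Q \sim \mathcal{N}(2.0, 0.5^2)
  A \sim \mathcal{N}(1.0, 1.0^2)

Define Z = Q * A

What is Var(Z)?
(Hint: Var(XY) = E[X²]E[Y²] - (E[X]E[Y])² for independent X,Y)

Var(XY) = E[X²]E[Y²] - (E[X]E[Y])²
E[Q] = 2, Var(Q) = 0.25
E[A] = 1, Var(A) = 1
E[Q²] = 0.25 + 2² = 4.25
E[A²] = 1 + 1² = 2
Var(Z) = 4.25*2 - (2*1)²
= 8.5 - 4 = 4.5

4.5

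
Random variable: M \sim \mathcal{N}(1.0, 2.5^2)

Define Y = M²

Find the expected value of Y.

Using E[X²] = Var(X) + (E[X])²:
E[M] = 1
Var(M) = 2.5^2 = 6.25
E[M²] = 6.25 + 1² = 6.25 + 1 = 7.25

7.25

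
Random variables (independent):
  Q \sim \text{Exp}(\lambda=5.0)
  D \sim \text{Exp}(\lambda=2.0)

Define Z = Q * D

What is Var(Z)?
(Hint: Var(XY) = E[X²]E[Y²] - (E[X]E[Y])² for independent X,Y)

Var(XY) = E[X²]E[Y²] - (E[X]E[Y])²
E[Q] = 0.2, Var(Q) = 0.04
E[D] = 0.5, Var(D) = 0.25
E[Q²] = 0.04 + 0.2² = 0.08
E[D²] = 0.25 + 0.5² = 0.5
Var(Z) = 0.08*0.5 - (0.2*0.5)²
= 0.04 - 0.01 = 0.03

0.03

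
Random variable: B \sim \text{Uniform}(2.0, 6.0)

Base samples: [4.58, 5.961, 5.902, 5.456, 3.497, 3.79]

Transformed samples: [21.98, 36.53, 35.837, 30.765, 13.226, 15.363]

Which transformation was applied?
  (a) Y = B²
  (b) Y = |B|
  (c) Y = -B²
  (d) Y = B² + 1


Checking option (d) Y = B² + 1:
  B = 4.58 -> Y = 21.98 ✓
  B = 5.961 -> Y = 36.53 ✓
  B = 5.902 -> Y = 35.837 ✓
All samples match this transformation.

(d) B² + 1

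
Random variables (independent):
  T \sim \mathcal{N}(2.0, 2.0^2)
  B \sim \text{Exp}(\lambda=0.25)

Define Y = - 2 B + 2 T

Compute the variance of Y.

For independent RVs: Var(aX + bY) = a²Var(X) + b²Var(Y)
Var(T) = 4
Var(B) = 16
Var(Y) = 2²*4 + (-2)²*16
= 4*4 + 4*16 = 80

80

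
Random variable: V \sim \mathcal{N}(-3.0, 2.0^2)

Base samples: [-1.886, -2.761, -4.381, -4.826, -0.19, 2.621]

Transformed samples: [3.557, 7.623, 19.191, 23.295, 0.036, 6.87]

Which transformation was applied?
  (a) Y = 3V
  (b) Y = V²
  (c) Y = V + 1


Checking option (b) Y = V²:
  V = -1.886 -> Y = 3.557 ✓
  V = -2.761 -> Y = 7.623 ✓
  V = -4.381 -> Y = 19.191 ✓
All samples match this transformation.

(b) V²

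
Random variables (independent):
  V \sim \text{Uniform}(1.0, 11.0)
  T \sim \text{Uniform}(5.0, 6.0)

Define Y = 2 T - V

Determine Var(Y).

For independent RVs: Var(aX + bY) = a²Var(X) + b²Var(Y)
Var(V) = 8.3333333
Var(T) = 0.083333333
Var(Y) = (-1)²*8.3333333 + 2²*0.083333333
= 1*8.3333333 + 4*0.083333333 = 8.6666667

8.6666667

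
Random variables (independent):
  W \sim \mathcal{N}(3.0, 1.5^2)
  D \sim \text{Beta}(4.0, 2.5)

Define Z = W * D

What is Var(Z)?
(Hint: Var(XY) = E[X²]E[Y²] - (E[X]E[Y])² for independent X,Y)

Var(XY) = E[X²]E[Y²] - (E[X]E[Y])²
E[W] = 3, Var(W) = 2.25
E[D] = 0.61538462, Var(D) = 0.031558185
E[W²] = 2.25 + 3² = 11.25
E[D²] = 0.031558185 + 0.61538462² = 0.41025641
Var(Z) = 11.25*0.41025641 - (3*0.61538462)²
= 4.6153846 - 3.408284 = 1.2071006

1.2071006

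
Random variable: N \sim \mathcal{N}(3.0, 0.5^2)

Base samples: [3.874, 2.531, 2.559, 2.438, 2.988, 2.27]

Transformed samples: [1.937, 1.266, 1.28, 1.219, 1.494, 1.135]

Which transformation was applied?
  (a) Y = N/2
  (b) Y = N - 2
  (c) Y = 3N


Checking option (a) Y = N/2:
  N = 3.874 -> Y = 1.937 ✓
  N = 2.531 -> Y = 1.266 ✓
  N = 2.559 -> Y = 1.28 ✓
All samples match this transformation.

(a) N/2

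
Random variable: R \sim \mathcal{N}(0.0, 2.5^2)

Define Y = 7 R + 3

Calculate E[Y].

For Y = 7R + 3:
E[Y] = 7 * E[R] + 3
E[R] = 0.0 = 0
E[Y] = 7 * 0 + 3 = 3

3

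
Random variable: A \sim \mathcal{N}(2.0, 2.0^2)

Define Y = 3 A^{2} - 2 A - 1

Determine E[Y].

E[Y] = 3*E[A²] - 2*E[A] - 1
E[A] = 2
E[A²] = Var(A) + (E[A])² = 4 + 4 = 8
E[Y] = 3*8 - 2*2 - 1 = 19

19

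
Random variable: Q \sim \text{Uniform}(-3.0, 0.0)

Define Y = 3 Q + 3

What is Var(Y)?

For Y = aQ + b: Var(Y) = a² * Var(Q)
Var(Q) = (0 + 3)^2/12 = 0.75
Var(Y) = 3² * 0.75 = 9 * 0.75 = 6.75

6.75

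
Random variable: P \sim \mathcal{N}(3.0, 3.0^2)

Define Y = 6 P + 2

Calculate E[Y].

For Y = 6P + 2:
E[Y] = 6 * E[P] + 2
E[P] = 3.0 = 3
E[Y] = 6 * 3 + 2 = 20

20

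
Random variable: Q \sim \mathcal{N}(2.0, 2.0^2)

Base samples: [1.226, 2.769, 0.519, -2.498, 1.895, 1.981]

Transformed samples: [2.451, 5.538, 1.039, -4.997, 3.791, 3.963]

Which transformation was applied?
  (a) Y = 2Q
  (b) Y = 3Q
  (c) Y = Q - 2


Checking option (a) Y = 2Q:
  Q = 1.226 -> Y = 2.451 ✓
  Q = 2.769 -> Y = 5.538 ✓
  Q = 0.519 -> Y = 1.039 ✓
All samples match this transformation.

(a) 2Q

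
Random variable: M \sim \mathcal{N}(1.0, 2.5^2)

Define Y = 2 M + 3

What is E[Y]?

For Y = 2M + 3:
E[Y] = 2 * E[M] + 3
E[M] = 1.0 = 1
E[Y] = 2 * 1 + 3 = 5

5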